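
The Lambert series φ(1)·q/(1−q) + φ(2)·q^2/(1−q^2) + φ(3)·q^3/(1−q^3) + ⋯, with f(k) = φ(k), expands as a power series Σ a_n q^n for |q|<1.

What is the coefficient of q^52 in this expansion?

q^52  k|52↦φ(k): 52:24 26:12 13:12 4:2 2:1 1:1  a_52=52

a_52 = 52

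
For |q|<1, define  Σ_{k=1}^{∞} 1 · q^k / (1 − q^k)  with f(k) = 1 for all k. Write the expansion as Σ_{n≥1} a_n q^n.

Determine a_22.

a_22 = 4

n=22: 1·22 2·11 11·2 22·1  f→[1+1+1+1]=4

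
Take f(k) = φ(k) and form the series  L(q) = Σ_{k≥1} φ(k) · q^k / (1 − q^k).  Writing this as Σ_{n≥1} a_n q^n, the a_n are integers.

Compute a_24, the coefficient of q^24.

d|24:{24,12,8,6,4,3,2,1}  Σφ=8+4+4+2+2+2+1+1=24

a_24 = 24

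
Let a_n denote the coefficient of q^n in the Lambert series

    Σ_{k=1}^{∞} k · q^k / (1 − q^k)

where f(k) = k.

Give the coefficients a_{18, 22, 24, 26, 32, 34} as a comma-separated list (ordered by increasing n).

39, 36, 60, 42, 63, 54

q^18  k|18↦f(k): 1:1 2:2 3:3 6:6 9:9 18:18  a_18=39
n=22: 22·1 11·2 2·11 1·22  f→[22+11+2+1]=36
n=24: 1·24 2·12 3·8 4·6 6·4 8·3 12·2 24·1  f→[1+2+3+4+6+8+12+24]=60
n=26: 1·26 2·13 13·2 26·1  f→[1+2+13+26]=42
q^32  k|32↦f(k): 1:1 2:2 4:4 8:8 16:16 32:32  a_32=63
[q^34] f(1)=1,f(2)=2,f(17)=17,f(34)=34 ⇒ 54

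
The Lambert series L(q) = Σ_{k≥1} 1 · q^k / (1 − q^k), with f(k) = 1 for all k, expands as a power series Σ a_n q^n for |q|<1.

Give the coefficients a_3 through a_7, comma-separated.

2, 3, 2, 4, 2

n=3: 1·3 3·1  f→[1+1]=2
d|4:{4,2,1}  Σf=1+1+1=3
q^5  k|5↦f(k): 5:1 1:1  a_5=2
q^6  k|6↦f(k): 6:1 3:1 2:1 1:1  a_6=4
q^7  k|7↦f(k): 7:1 1:1  a_7=2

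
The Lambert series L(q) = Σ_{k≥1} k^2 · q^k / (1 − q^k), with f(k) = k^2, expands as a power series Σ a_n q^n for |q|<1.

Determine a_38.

a_38 = 1810

q^38  k|38↦f(k): 1:1 2:4 19:361 38:1444  a_38=1810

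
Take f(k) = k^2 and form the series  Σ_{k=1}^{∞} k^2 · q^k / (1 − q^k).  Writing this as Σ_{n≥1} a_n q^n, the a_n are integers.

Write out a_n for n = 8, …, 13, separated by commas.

85, 91, 130, 122, 210, 170

d|8:{1,2,4,8}  Σf=1+4+16+64=85
q^9  k|9↦f(k): 9:81 3:9 1:1  a_9=91
d|10:{10,5,2,1}  Σf=100+25+4+1=130
q^11  k|11↦f(k): 11:121 1:1  a_11=122
d|12:{1,2,3,4,6,12}  Σf=1+4+9+16+36+144=210
[q^13] f(1)=1,f(13)=169 ⇒ 170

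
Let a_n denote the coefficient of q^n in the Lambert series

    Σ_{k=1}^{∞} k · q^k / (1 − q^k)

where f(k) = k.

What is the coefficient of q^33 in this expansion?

d|33:{33,11,3,1}  Σf=33+11+3+1=48

a_33 = 48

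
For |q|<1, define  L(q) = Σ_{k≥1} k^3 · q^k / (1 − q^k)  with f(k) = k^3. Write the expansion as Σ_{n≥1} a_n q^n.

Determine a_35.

a_35 = 43344

q^35  k|35↦f(k): 1:1 5:125 7:343 35:42875  a_35=43344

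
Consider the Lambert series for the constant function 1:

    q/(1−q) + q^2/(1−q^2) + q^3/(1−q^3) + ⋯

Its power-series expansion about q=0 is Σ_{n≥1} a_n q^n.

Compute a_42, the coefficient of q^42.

n=42: 42·1 21·2 14·3 7·6 6·7 3·14 2·21 1·42  f→[1+1+1+1+1+1+1+1]=8

a_42 = 8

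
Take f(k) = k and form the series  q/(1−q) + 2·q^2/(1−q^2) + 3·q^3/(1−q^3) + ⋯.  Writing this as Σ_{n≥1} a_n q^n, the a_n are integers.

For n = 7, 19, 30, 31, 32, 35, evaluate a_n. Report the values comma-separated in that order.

8, 20, 72, 32, 63, 48

[q^7] f(1)=1,f(7)=7 ⇒ 8
n=19: 1·19 19·1  f→[1+19]=20
n=30: 30·1 15·2 10·3 6·5 5·6 3·10 2·15 1·30  f→[30+15+10+6+5+3+2+1]=72
d|31:{31,1}  Σf=31+1=32
q^32  k|32↦f(k): 1:1 2:2 4:4 8:8 16:16 32:32  a_32=63
n=35: 35·1 7·5 5·7 1·35  f→[35+7+5+1]=48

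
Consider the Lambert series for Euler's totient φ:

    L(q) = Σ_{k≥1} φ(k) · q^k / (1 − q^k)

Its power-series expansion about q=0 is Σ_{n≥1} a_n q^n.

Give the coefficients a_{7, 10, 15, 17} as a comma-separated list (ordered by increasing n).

[q^7] φ(1)=1,φ(7)=6 ⇒ 7
q^10  k|10↦φ(k): 1:1 2:1 5:4 10:4  a_10=10
n=15: 1·15 3·5 5·3 15·1  φ→[1+2+4+8]=15
n=17: 1·17 17·1  φ→[1+16]=17

7, 10, 15, 17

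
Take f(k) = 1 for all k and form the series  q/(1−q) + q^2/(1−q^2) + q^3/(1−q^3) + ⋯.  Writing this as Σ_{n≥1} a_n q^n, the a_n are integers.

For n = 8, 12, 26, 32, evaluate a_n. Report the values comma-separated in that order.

4, 6, 4, 6

q^8  k|8↦f(k): 8:1 4:1 2:1 1:1  a_8=4
n=12: 1·12 2·6 3·4 4·3 6·2 12·1  f→[1+1+1+1+1+1]=6
d|26:{26,13,2,1}  Σf=1+1+1+1=4
d|32:{1,2,4,8,16,32}  Σf=1+1+1+1+1+1=6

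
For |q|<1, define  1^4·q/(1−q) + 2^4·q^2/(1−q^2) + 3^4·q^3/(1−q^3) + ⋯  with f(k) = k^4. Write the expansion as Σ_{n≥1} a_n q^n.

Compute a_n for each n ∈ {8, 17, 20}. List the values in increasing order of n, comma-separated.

[q^8] f(8)=4096,f(4)=256,f(2)=16,f(1)=1 ⇒ 4369
n=17: 17·1 1·17  f→[83521+1]=83522
q^20  k|20↦f(k): 20:160000 10:10000 5:625 4:256 2:16 1:1  a_20=170898

4369, 83522, 170898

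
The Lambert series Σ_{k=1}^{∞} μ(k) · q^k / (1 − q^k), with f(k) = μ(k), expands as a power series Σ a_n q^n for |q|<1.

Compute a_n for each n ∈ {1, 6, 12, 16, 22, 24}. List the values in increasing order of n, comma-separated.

q^1  k|1↦μ(k): 1:1  a_1=1
[q^6] μ(6)=1,μ(3)=-1,μ(2)=-1,μ(1)=1 ⇒ 0
d|12:{1,2,3,4,6,12}  Σμ=1+(-1)+(-1)+0+1+0=0
n=16: 1·16 2·8 4·4 8·2 16·1  μ→[1+(-1)+0+0+0]=0
d|22:{22,11,2,1}  Σμ=1+(-1)+(-1)+1=0
q^24  k|24↦μ(k): 24:0 12:0 8:0 6:1 4:0 3:-1 2:-1 1:1  a_24=0

1, 0, 0, 0, 0, 0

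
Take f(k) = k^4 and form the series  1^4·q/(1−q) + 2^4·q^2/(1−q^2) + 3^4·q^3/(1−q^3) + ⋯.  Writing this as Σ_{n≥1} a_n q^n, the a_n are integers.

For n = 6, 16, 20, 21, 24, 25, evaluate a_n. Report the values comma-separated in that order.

1394, 69905, 170898, 196964, 358258, 391251

n=6: 1·6 2·3 3·2 6·1  f→[1+16+81+1296]=1394
q^16  k|16↦f(k): 16:65536 8:4096 4:256 2:16 1:1  a_16=69905
n=20: 20·1 10·2 5·4 4·5 2·10 1·20  f→[160000+10000+625+256+16+1]=170898
q^21  k|21↦f(k): 1:1 3:81 7:2401 21:194481  a_21=196964
[q^24] f(24)=331776,f(12)=20736,f(8)=4096,f(6)=1296,f(4)=256,f(3)=81,f(2)=16,f(1)=1 ⇒ 358258
q^25  k|25↦f(k): 1:1 5:625 25:390625  a_25=391251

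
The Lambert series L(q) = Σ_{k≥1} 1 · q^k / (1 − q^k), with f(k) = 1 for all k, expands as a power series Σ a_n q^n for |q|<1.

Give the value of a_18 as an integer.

[q^18] f(1)=1,f(2)=1,f(3)=1,f(6)=1,f(9)=1,f(18)=1 ⇒ 6

a_18 = 6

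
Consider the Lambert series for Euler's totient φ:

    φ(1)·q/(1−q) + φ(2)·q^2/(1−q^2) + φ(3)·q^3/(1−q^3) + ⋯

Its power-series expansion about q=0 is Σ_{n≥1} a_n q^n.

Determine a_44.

d|44:{1,2,4,11,22,44}  Σφ=1+1+2+10+10+20=44

a_44 = 44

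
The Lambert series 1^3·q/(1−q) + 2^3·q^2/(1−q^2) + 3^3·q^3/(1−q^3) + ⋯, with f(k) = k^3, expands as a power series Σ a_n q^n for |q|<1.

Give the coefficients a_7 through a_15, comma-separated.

344, 585, 757, 1134, 1332, 2044, 2198, 3096, 3528

[q^7] f(1)=1,f(7)=343 ⇒ 344
q^8  k|8↦f(k): 1:1 2:8 4:64 8:512  a_8=585
n=9: 9·1 3·3 1·9  f→[729+27+1]=757
[q^10] f(10)=1000,f(5)=125,f(2)=8,f(1)=1 ⇒ 1134
n=11: 1·11 11·1  f→[1+1331]=1332
d|12:{1,2,3,4,6,12}  Σf=1+8+27+64+216+1728=2044
n=13: 13·1 1·13  f→[2197+1]=2198
q^14  k|14↦f(k): 1:1 2:8 7:343 14:2744  a_14=3096
n=15: 1·15 3·5 5·3 15·1  f→[1+27+125+3375]=3528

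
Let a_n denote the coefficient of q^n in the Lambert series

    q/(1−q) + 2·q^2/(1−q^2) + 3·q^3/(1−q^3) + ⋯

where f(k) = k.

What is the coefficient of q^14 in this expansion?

a_14 = 24

d|14:{1,2,7,14}  Σf=1+2+7+14=24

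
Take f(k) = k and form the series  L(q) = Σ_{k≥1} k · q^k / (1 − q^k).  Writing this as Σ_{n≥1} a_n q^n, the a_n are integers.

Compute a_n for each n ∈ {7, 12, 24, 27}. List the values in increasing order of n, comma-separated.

d|7:{7,1}  Σf=7+1=8
n=12: 12·1 6·2 4·3 3·4 2·6 1·12  f→[12+6+4+3+2+1]=28
n=24: 1·24 2·12 3·8 4·6 6·4 8·3 12·2 24·1  f→[1+2+3+4+6+8+12+24]=60
d|27:{27,9,3,1}  Σf=27+9+3+1=40

8, 28, 60, 40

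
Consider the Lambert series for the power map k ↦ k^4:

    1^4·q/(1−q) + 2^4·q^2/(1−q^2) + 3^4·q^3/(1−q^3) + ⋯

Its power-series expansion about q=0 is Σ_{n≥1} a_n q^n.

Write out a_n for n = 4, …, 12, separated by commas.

d|4:{4,2,1}  Σf=256+16+1=273
[q^5] f(1)=1,f(5)=625 ⇒ 626
q^6  k|6↦f(k): 1:1 2:16 3:81 6:1296  a_6=1394
n=7: 1·7 7·1  f→[1+2401]=2402
d|8:{8,4,2,1}  Σf=4096+256+16+1=4369
d|9:{1,3,9}  Σf=1+81+6561=6643
n=10: 1·10 2·5 5·2 10·1  f→[1+16+625+10000]=10642
n=11: 1·11 11·1  f→[1+14641]=14642
d|12:{12,6,4,3,2,1}  Σf=20736+1296+256+81+16+1=22386

273, 626, 1394, 2402, 4369, 6643, 10642, 14642, 22386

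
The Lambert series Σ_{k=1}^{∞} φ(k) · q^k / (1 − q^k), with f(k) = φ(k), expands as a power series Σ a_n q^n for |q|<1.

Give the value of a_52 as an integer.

[q^52] φ(1)=1,φ(2)=1,φ(4)=2,φ(13)=12,φ(26)=12,φ(52)=24 ⇒ 52

a_52 = 52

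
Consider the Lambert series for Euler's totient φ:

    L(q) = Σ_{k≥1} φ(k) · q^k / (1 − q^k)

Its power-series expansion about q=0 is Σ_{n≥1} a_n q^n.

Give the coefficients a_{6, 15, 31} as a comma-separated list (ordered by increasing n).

d|6:{6,3,2,1}  Σφ=2+2+1+1=6
d|15:{1,3,5,15}  Σφ=1+2+4+8=15
n=31: 31·1 1·31  φ→[30+1]=31

6, 15, 31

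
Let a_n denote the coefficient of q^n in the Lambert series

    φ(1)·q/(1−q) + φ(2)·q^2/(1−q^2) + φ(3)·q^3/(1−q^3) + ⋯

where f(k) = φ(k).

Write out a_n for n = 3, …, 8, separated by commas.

d|3:{3,1}  Σφ=2+1=3
q^4  k|4↦φ(k): 1:1 2:1 4:2  a_4=4
[q^5] φ(5)=4,φ(1)=1 ⇒ 5
[q^6] φ(1)=1,φ(2)=1,φ(3)=2,φ(6)=2 ⇒ 6
d|7:{1,7}  Σφ=1+6=7
q^8  k|8↦φ(k): 1:1 2:1 4:2 8:4  a_8=8

3, 4, 5, 6, 7, 8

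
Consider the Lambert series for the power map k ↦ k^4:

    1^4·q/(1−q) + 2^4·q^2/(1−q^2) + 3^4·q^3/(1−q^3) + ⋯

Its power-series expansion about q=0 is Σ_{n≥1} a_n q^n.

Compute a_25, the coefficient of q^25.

a_25 = 391251

d|25:{25,5,1}  Σf=390625+625+1=391251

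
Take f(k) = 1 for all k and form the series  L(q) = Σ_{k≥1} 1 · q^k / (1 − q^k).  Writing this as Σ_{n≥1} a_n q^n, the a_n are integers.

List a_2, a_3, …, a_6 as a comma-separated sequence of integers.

2, 2, 3, 2, 4

[q^2] f(2)=1,f(1)=1 ⇒ 2
[q^3] f(3)=1,f(1)=1 ⇒ 2
d|4:{4,2,1}  Σf=1+1+1=3
n=5: 1·5 5·1  f→[1+1]=2
n=6: 1·6 2·3 3·2 6·1  f→[1+1+1+1]=4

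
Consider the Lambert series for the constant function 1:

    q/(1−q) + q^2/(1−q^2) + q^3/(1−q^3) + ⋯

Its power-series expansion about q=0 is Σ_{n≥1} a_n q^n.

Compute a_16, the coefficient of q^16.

n=16: 1·16 2·8 4·4 8·2 16·1  f→[1+1+1+1+1]=5

a_16 = 5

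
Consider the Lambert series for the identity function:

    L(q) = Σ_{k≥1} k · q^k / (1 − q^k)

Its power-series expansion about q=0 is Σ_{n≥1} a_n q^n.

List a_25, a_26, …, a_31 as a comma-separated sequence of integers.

n=25: 25·1 5·5 1·25  f→[25+5+1]=31
n=26: 1·26 2·13 13·2 26·1  f→[1+2+13+26]=42
d|27:{27,9,3,1}  Σf=27+9+3+1=40
[q^28] f(1)=1,f(2)=2,f(4)=4,f(7)=7,f(14)=14,f(28)=28 ⇒ 56
q^29  k|29↦f(k): 29:29 1:1  a_29=30
n=30: 30·1 15·2 10·3 6·5 5·6 3·10 2·15 1·30  f→[30+15+10+6+5+3+2+1]=72
d|31:{1,31}  Σf=1+31=32

31, 42, 40, 56, 30, 72, 32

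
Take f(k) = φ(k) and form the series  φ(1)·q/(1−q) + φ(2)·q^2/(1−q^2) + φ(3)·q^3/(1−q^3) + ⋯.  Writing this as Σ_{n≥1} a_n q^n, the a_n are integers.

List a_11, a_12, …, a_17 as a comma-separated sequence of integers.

n=11: 1·11 11·1  φ→[1+10]=11
d|12:{12,6,4,3,2,1}  Σφ=4+2+2+2+1+1=12
d|13:{13,1}  Σφ=12+1=13
[q^14] φ(1)=1,φ(2)=1,φ(7)=6,φ(14)=6 ⇒ 14
n=15: 1·15 3·5 5·3 15·1  φ→[1+2+4+8]=15
[q^16] φ(16)=8,φ(8)=4,φ(4)=2,φ(2)=1,φ(1)=1 ⇒ 16
d|17:{1,17}  Σφ=1+16=17

11, 12, 13, 14, 15, 16, 17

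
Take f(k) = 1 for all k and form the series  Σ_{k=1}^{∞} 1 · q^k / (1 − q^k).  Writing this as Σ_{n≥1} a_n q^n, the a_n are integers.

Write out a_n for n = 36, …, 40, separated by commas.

n=36: 1·36 2·18 3·12 4·9 6·6 9·4 12·3 18·2 36·1  f→[1+1+1+1+1+1+1+1+1]=9
q^37  k|37↦f(k): 37:1 1:1  a_37=2
q^38  k|38↦f(k): 38:1 19:1 2:1 1:1  a_38=4
[q^39] f(39)=1,f(13)=1,f(3)=1,f(1)=1 ⇒ 4
n=40: 1·40 2·20 4·10 5·8 8·5 10·4 20·2 40·1  f→[1+1+1+1+1+1+1+1]=8

9, 2, 4, 4, 8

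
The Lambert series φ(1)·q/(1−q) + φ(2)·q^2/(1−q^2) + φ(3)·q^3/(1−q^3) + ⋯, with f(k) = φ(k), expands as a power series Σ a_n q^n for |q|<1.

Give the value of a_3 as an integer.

d|3:{1,3}  Σφ=1+2=3

a_3 = 3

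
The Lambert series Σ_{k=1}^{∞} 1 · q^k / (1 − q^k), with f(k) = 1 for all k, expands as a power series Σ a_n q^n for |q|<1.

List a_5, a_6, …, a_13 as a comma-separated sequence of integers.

q^5  k|5↦f(k): 1:1 5:1  a_5=2
d|6:{1,2,3,6}  Σf=1+1+1+1=4
q^7  k|7↦f(k): 7:1 1:1  a_7=2
n=8: 1·8 2·4 4·2 8·1  f→[1+1+1+1]=4
n=9: 1·9 3·3 9·1  f→[1+1+1]=3
[q^10] f(10)=1,f(5)=1,f(2)=1,f(1)=1 ⇒ 4
n=11: 1·11 11·1  f→[1+1]=2
d|12:{12,6,4,3,2,1}  Σf=1+1+1+1+1+1=6
d|13:{13,1}  Σf=1+1=2

2, 4, 2, 4, 3, 4, 2, 6, 2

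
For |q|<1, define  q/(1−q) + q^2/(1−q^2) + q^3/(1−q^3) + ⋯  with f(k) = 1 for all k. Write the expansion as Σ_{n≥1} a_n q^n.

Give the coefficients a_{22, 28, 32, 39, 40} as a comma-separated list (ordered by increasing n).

d|22:{1,2,11,22}  Σf=1+1+1+1=4
q^28  k|28↦f(k): 28:1 14:1 7:1 4:1 2:1 1:1  a_28=6
q^32  k|32↦f(k): 1:1 2:1 4:1 8:1 16:1 32:1  a_32=6
q^39  k|39↦f(k): 39:1 13:1 3:1 1:1  a_39=4
n=40: 1·40 2·20 4·10 5·8 8·5 10·4 20·2 40·1  f→[1+1+1+1+1+1+1+1]=8

4, 6, 6, 4, 8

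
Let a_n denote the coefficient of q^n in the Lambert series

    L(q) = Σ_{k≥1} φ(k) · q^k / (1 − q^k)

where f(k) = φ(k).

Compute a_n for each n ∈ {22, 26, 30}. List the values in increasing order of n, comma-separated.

[q^22] φ(1)=1,φ(2)=1,φ(11)=10,φ(22)=10 ⇒ 22
n=26: 1·26 2·13 13·2 26·1  φ→[1+1+12+12]=26
d|30:{30,15,10,6,5,3,2,1}  Σφ=8+8+4+2+4+2+1+1=30

22, 26, 30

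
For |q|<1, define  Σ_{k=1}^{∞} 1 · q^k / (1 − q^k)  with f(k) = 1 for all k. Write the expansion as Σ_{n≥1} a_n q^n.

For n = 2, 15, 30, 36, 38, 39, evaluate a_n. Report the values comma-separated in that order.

q^2  k|2↦f(k): 2:1 1:1  a_2=2
q^15  k|15↦f(k): 1:1 3:1 5:1 15:1  a_15=4
q^30  k|30↦f(k): 1:1 2:1 3:1 5:1 6:1 10:1 15:1 30:1  a_30=8
q^36  k|36↦f(k): 36:1 18:1 12:1 9:1 6:1 4:1 3:1 2:1 1:1  a_36=9
[q^38] f(38)=1,f(19)=1,f(2)=1,f(1)=1 ⇒ 4
q^39  k|39↦f(k): 39:1 13:1 3:1 1:1  a_39=4

2, 4, 8, 9, 4, 4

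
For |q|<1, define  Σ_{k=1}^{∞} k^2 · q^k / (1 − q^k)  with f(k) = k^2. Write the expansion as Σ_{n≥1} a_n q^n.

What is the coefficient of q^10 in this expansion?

n=10: 10·1 5·2 2·5 1·10  f→[100+25+4+1]=130

a_10 = 130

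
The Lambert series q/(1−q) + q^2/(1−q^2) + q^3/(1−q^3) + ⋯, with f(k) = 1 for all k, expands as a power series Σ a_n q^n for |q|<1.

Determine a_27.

a_27 = 4

[q^27] f(1)=1,f(3)=1,f(9)=1,f(27)=1 ⇒ 4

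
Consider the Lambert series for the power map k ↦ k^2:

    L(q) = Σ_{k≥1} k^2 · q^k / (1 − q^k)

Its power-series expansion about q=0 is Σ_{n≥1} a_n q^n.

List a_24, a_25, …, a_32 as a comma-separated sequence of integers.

d|24:{24,12,8,6,4,3,2,1}  Σf=576+144+64+36+16+9+4+1=850
d|25:{1,5,25}  Σf=1+25+625=651
q^26  k|26↦f(k): 1:1 2:4 13:169 26:676  a_26=850
q^27  k|27↦f(k): 1:1 3:9 9:81 27:729  a_27=820
q^28  k|28↦f(k): 1:1 2:4 4:16 7:49 14:196 28:784  a_28=1050
n=29: 1·29 29·1  f→[1+841]=842
q^30  k|30↦f(k): 30:900 15:225 10:100 6:36 5:25 3:9 2:4 1:1  a_30=1300
q^31  k|31↦f(k): 31:961 1:1  a_31=962
q^32  k|32↦f(k): 32:1024 16:256 8:64 4:16 2:4 1:1  a_32=1365

850, 651, 850, 820, 1050, 842, 1300, 962, 1365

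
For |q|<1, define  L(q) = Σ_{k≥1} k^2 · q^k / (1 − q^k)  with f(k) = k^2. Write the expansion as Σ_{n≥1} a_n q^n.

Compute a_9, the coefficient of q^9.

[q^9] f(9)=81,f(3)=9,f(1)=1 ⇒ 91

a_9 = 91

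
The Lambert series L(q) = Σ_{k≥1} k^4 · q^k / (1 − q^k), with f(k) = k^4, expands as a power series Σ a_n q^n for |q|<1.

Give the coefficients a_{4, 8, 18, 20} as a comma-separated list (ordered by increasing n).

273, 4369, 112931, 170898

n=4: 4·1 2·2 1·4  f→[256+16+1]=273
q^8  k|8↦f(k): 8:4096 4:256 2:16 1:1  a_8=4369
[q^18] f(1)=1,f(2)=16,f(3)=81,f(6)=1296,f(9)=6561,f(18)=104976 ⇒ 112931
n=20: 1·20 2·10 4·5 5·4 10·2 20·1  f→[1+16+256+625+10000+160000]=170898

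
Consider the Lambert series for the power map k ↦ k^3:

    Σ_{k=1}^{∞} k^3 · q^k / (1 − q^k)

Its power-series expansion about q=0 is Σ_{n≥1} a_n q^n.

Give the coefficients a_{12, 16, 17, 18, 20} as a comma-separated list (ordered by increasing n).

d|12:{12,6,4,3,2,1}  Σf=1728+216+64+27+8+1=2044
[q^16] f(16)=4096,f(8)=512,f(4)=64,f(2)=8,f(1)=1 ⇒ 4681
d|17:{17,1}  Σf=4913+1=4914
n=18: 1·18 2·9 3·6 6·3 9·2 18·1  f→[1+8+27+216+729+5832]=6813
[q^20] f(1)=1,f(2)=8,f(4)=64,f(5)=125,f(10)=1000,f(20)=8000 ⇒ 9198

2044, 4681, 4914, 6813, 9198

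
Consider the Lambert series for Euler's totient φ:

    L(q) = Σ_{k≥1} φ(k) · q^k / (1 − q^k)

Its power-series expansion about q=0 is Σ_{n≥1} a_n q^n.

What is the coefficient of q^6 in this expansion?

n=6: 1·6 2·3 3·2 6·1  φ→[1+1+2+2]=6

a_6 = 6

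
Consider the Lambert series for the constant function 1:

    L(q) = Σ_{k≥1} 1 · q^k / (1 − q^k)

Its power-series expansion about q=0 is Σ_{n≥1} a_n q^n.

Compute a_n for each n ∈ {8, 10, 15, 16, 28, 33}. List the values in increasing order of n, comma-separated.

[q^8] f(1)=1,f(2)=1,f(4)=1,f(8)=1 ⇒ 4
[q^10] f(1)=1,f(2)=1,f(5)=1,f(10)=1 ⇒ 4
[q^15] f(15)=1,f(5)=1,f(3)=1,f(1)=1 ⇒ 4
q^16  k|16↦f(k): 1:1 2:1 4:1 8:1 16:1  a_16=5
d|28:{1,2,4,7,14,28}  Σf=1+1+1+1+1+1=6
[q^33] f(33)=1,f(11)=1,f(3)=1,f(1)=1 ⇒ 4

4, 4, 4, 5, 6, 4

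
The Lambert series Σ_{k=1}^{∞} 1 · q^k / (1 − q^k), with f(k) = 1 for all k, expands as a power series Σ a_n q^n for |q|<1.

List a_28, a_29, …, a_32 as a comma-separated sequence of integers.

q^28  k|28↦f(k): 28:1 14:1 7:1 4:1 2:1 1:1  a_28=6
d|29:{1,29}  Σf=1+1=2
q^30  k|30↦f(k): 30:1 15:1 10:1 6:1 5:1 3:1 2:1 1:1  a_30=8
n=31: 31·1 1·31  f→[1+1]=2
[q^32] f(1)=1,f(2)=1,f(4)=1,f(8)=1,f(16)=1,f(32)=1 ⇒ 6

6, 2, 8, 2, 6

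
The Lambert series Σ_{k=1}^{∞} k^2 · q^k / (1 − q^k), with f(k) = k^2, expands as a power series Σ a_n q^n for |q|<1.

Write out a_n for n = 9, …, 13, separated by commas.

91, 130, 122, 210, 170

q^9  k|9↦f(k): 1:1 3:9 9:81  a_9=91
n=10: 10·1 5·2 2·5 1·10  f→[100+25+4+1]=130
d|11:{1,11}  Σf=1+121=122
d|12:{12,6,4,3,2,1}  Σf=144+36+16+9+4+1=210
d|13:{1,13}  Σf=1+169=170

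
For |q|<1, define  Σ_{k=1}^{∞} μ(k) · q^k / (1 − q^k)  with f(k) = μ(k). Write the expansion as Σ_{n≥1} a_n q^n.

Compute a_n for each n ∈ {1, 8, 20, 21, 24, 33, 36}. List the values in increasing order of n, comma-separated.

[q^1] μ(1)=1 ⇒ 1
[q^8] μ(1)=1,μ(2)=-1,μ(4)=0,μ(8)=0 ⇒ 0
n=20: 1·20 2·10 4·5 5·4 10·2 20·1  μ→[1+(-1)+0+(-1)+1+0]=0
[q^21] μ(21)=1,μ(7)=-1,μ(3)=-1,μ(1)=1 ⇒ 0
d|24:{1,2,3,4,6,8,12,24}  Σμ=1+(-1)+(-1)+0+1+0+0+0=0
n=33: 33·1 11·3 3·11 1·33  μ→[1+(-1)+(-1)+1]=0
[q^36] μ(1)=1,μ(2)=-1,μ(3)=-1,μ(4)=0,μ(6)=1,μ(9)=0,μ(12)=0,μ(18)=0,μ(36)=0 ⇒ 0

1, 0, 0, 0, 0, 0, 0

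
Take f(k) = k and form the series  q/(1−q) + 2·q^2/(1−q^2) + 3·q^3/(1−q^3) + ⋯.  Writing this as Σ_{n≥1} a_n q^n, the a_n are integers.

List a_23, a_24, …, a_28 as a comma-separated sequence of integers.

q^23  k|23↦f(k): 23:23 1:1  a_23=24
q^24  k|24↦f(k): 1:1 2:2 3:3 4:4 6:6 8:8 12:12 24:24  a_24=60
q^25  k|25↦f(k): 1:1 5:5 25:25  a_25=31
q^26  k|26↦f(k): 26:26 13:13 2:2 1:1  a_26=42
d|27:{27,9,3,1}  Σf=27+9+3+1=40
q^28  k|28↦f(k): 28:28 14:14 7:7 4:4 2:2 1:1  a_28=56

24, 60, 31, 42, 40, 56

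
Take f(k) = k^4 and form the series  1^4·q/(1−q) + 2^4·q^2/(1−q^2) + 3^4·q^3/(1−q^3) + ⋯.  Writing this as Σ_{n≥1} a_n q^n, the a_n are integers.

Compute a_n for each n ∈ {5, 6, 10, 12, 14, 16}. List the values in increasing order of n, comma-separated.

q^5  k|5↦f(k): 1:1 5:625  a_5=626
n=6: 6·1 3·2 2·3 1·6  f→[1296+81+16+1]=1394
q^10  k|10↦f(k): 1:1 2:16 5:625 10:10000  a_10=10642
n=12: 1·12 2·6 3·4 4·3 6·2 12·1  f→[1+16+81+256+1296+20736]=22386
q^14  k|14↦f(k): 14:38416 7:2401 2:16 1:1  a_14=40834
d|16:{1,2,4,8,16}  Σf=1+16+256+4096+65536=69905

626, 1394, 10642, 22386, 40834, 69905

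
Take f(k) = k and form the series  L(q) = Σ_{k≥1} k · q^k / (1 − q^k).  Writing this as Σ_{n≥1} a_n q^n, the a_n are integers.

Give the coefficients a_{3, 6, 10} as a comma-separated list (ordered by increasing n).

q^3  k|3↦f(k): 1:1 3:3  a_3=4
n=6: 1·6 2·3 3·2 6·1  f→[1+2+3+6]=12
q^10  k|10↦f(k): 10:10 5:5 2:2 1:1  a_10=18

4, 12, 18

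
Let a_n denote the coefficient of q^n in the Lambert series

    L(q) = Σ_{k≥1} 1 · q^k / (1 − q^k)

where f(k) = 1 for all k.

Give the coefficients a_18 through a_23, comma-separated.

n=18: 18·1 9·2 6·3 3·6 2·9 1·18  f→[1+1+1+1+1+1]=6
q^19  k|19↦f(k): 19:1 1:1  a_19=2
n=20: 20·1 10·2 5·4 4·5 2·10 1·20  f→[1+1+1+1+1+1]=6
d|21:{1,3,7,21}  Σf=1+1+1+1=4
q^22  k|22↦f(k): 22:1 11:1 2:1 1:1  a_22=4
n=23: 1·23 23·1  f→[1+1]=2

6, 2, 6, 4, 4, 2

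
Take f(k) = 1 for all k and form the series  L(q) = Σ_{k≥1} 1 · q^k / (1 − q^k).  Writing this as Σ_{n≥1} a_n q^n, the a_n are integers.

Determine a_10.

[q^10] f(10)=1,f(5)=1,f(2)=1,f(1)=1 ⇒ 4

a_10 = 4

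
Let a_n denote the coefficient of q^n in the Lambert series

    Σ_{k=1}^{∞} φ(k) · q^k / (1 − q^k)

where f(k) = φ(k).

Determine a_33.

q^33  k|33↦φ(k): 1:1 3:2 11:10 33:20  a_33=33

a_33 = 33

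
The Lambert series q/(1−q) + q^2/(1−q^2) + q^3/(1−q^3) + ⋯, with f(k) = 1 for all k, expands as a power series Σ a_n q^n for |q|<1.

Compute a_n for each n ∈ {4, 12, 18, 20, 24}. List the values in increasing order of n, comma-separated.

3, 6, 6, 6, 8

[q^4] f(1)=1,f(2)=1,f(4)=1 ⇒ 3
[q^12] f(1)=1,f(2)=1,f(3)=1,f(4)=1,f(6)=1,f(12)=1 ⇒ 6
q^18  k|18↦f(k): 18:1 9:1 6:1 3:1 2:1 1:1  a_18=6
d|20:{20,10,5,4,2,1}  Σf=1+1+1+1+1+1=6
d|24:{24,12,8,6,4,3,2,1}  Σf=1+1+1+1+1+1+1+1=8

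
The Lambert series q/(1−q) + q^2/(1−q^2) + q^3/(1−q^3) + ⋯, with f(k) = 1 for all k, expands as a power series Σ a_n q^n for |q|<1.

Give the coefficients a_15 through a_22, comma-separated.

q^15  k|15↦f(k): 1:1 3:1 5:1 15:1  a_15=4
[q^16] f(1)=1,f(2)=1,f(4)=1,f(8)=1,f(16)=1 ⇒ 5
n=17: 17·1 1·17  f→[1+1]=2
[q^18] f(18)=1,f(9)=1,f(6)=1,f(3)=1,f(2)=1,f(1)=1 ⇒ 6
q^19  k|19↦f(k): 19:1 1:1  a_19=2
d|20:{1,2,4,5,10,20}  Σf=1+1+1+1+1+1=6
q^21  k|21↦f(k): 1:1 3:1 7:1 21:1  a_21=4
n=22: 1·22 2·11 11·2 22·1  f→[1+1+1+1]=4

4, 5, 2, 6, 2, 6, 4, 4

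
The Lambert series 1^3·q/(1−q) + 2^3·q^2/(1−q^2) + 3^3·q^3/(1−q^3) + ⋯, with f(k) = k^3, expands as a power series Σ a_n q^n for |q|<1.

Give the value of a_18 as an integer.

n=18: 18·1 9·2 6·3 3·6 2·9 1·18  f→[5832+729+216+27+8+1]=6813

a_18 = 6813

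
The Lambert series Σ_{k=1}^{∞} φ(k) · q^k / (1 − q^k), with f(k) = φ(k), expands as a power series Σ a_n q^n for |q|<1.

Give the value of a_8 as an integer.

n=8: 1·8 2·4 4·2 8·1  φ→[1+1+2+4]=8

a_8 = 8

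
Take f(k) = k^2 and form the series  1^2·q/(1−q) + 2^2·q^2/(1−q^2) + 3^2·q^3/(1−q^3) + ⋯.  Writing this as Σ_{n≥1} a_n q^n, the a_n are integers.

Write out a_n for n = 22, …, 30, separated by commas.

[q^22] f(22)=484,f(11)=121,f(2)=4,f(1)=1 ⇒ 610
q^23  k|23↦f(k): 1:1 23:529  a_23=530
[q^24] f(24)=576,f(12)=144,f(8)=64,f(6)=36,f(4)=16,f(3)=9,f(2)=4,f(1)=1 ⇒ 850
n=25: 25·1 5·5 1·25  f→[625+25+1]=651
d|26:{26,13,2,1}  Σf=676+169+4+1=850
n=27: 1·27 3·9 9·3 27·1  f→[1+9+81+729]=820
[q^28] f(28)=784,f(14)=196,f(7)=49,f(4)=16,f(2)=4,f(1)=1 ⇒ 1050
[q^29] f(1)=1,f(29)=841 ⇒ 842
d|30:{1,2,3,5,6,10,15,30}  Σf=1+4+9+25+36+100+225+900=1300

610, 530, 850, 651, 850, 820, 1050, 842, 1300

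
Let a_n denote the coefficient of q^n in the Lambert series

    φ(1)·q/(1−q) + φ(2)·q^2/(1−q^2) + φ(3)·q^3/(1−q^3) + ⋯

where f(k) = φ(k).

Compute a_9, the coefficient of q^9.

n=9: 1·9 3·3 9·1  φ→[1+2+6]=9

a_9 = 9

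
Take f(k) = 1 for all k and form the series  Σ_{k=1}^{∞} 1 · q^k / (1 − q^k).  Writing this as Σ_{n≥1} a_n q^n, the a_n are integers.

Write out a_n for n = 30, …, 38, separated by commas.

q^30  k|30↦f(k): 30:1 15:1 10:1 6:1 5:1 3:1 2:1 1:1  a_30=8
d|31:{31,1}  Σf=1+1=2
n=32: 32·1 16·2 8·4 4·8 2·16 1·32  f→[1+1+1+1+1+1]=6
n=33: 1·33 3·11 11·3 33·1  f→[1+1+1+1]=4
d|34:{34,17,2,1}  Σf=1+1+1+1=4
d|35:{1,5,7,35}  Σf=1+1+1+1=4
n=36: 1·36 2·18 3·12 4·9 6·6 9·4 12·3 18·2 36·1  f→[1+1+1+1+1+1+1+1+1]=9
[q^37] f(1)=1,f(37)=1 ⇒ 2
n=38: 38·1 19·2 2·19 1·38  f→[1+1+1+1]=4

8, 2, 6, 4, 4, 4, 9, 2, 4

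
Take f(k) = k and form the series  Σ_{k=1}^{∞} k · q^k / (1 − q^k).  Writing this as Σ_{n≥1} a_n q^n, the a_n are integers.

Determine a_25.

[q^25] f(1)=1,f(5)=5,f(25)=25 ⇒ 31

a_25 = 31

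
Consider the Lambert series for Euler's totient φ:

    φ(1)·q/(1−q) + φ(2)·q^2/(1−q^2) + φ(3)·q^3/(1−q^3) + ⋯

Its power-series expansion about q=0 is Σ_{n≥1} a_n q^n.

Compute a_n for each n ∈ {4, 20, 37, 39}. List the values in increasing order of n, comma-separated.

[q^4] φ(1)=1,φ(2)=1,φ(4)=2 ⇒ 4
n=20: 1·20 2·10 4·5 5·4 10·2 20·1  φ→[1+1+2+4+4+8]=20
[q^37] φ(37)=36,φ(1)=1 ⇒ 37
n=39: 39·1 13·3 3·13 1·39  φ→[24+12+2+1]=39

4, 20, 37, 39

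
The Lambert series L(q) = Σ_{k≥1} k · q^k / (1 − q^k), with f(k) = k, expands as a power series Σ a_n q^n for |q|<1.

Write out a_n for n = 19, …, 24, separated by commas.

q^19  k|19↦f(k): 19:19 1:1  a_19=20
[q^20] f(1)=1,f(2)=2,f(4)=4,f(5)=5,f(10)=10,f(20)=20 ⇒ 42
[q^21] f(1)=1,f(3)=3,f(7)=7,f(21)=21 ⇒ 32
[q^22] f(1)=1,f(2)=2,f(11)=11,f(22)=22 ⇒ 36
q^23  k|23↦f(k): 23:23 1:1  a_23=24
d|24:{24,12,8,6,4,3,2,1}  Σf=24+12+8+6+4+3+2+1=60

20, 42, 32, 36, 24, 60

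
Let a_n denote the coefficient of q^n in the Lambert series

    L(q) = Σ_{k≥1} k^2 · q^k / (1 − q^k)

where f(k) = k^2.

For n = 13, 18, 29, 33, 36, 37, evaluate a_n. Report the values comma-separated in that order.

d|13:{13,1}  Σf=169+1=170
q^18  k|18↦f(k): 18:324 9:81 6:36 3:9 2:4 1:1  a_18=455
q^29  k|29↦f(k): 1:1 29:841  a_29=842
n=33: 1·33 3·11 11·3 33·1  f→[1+9+121+1089]=1220
n=36: 36·1 18·2 12·3 9·4 6·6 4·9 3·12 2·18 1·36  f→[1296+324+144+81+36+16+9+4+1]=1911
d|37:{1,37}  Σf=1+1369=1370

170, 455, 842, 1220, 1911, 1370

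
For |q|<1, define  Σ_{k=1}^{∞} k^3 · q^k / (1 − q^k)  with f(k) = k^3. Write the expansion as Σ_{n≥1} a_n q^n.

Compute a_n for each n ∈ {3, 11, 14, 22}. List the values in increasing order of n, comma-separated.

28, 1332, 3096, 11988

d|3:{1,3}  Σf=1+27=28
d|11:{1,11}  Σf=1+1331=1332
d|14:{1,2,7,14}  Σf=1+8+343+2744=3096
q^22  k|22↦f(k): 22:10648 11:1331 2:8 1:1  a_22=11988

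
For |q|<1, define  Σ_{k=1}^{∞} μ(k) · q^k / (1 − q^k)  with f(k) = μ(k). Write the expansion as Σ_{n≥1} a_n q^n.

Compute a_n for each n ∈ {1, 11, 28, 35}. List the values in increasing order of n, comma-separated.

1, 0, 0, 0

q^1  k|1↦μ(k): 1:1  a_1=1
q^11  k|11↦μ(k): 1:1 11:-1  a_11=0
n=28: 1·28 2·14 4·7 7·4 14·2 28·1  μ→[1+(-1)+0+(-1)+1+0]=0
d|35:{1,5,7,35}  Σμ=1+(-1)+(-1)+1=0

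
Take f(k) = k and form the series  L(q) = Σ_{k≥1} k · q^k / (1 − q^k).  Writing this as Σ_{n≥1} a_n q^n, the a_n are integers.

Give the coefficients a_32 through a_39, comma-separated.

63, 48, 54, 48, 91, 38, 60, 56

[q^32] f(32)=32,f(16)=16,f(8)=8,f(4)=4,f(2)=2,f(1)=1 ⇒ 63
d|33:{33,11,3,1}  Σf=33+11+3+1=48
q^34  k|34↦f(k): 1:1 2:2 17:17 34:34  a_34=54
[q^35] f(35)=35,f(7)=7,f(5)=5,f(1)=1 ⇒ 48
q^36  k|36↦f(k): 36:36 18:18 12:12 9:9 6:6 4:4 3:3 2:2 1:1  a_36=91
n=37: 37·1 1·37  f→[37+1]=38
n=38: 38·1 19·2 2·19 1·38  f→[38+19+2+1]=60
q^39  k|39↦f(k): 39:39 13:13 3:3 1:1  a_39=56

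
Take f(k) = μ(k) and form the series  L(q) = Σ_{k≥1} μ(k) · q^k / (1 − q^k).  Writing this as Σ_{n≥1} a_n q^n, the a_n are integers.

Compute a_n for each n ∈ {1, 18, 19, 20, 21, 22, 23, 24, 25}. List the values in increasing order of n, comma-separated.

d|1:{1}  Σμ=1=1
q^18  k|18↦μ(k): 18:0 9:0 6:1 3:-1 2:-1 1:1  a_18=0
d|19:{19,1}  Σμ=(-1)+1=0
n=20: 20·1 10·2 5·4 4·5 2·10 1·20  μ→[0+1+(-1)+0+(-1)+1]=0
n=21: 21·1 7·3 3·7 1·21  μ→[1+(-1)+(-1)+1]=0
q^22  k|22↦μ(k): 1:1 2:-1 11:-1 22:1  a_22=0
n=23: 1·23 23·1  μ→[1+(-1)]=0
n=24: 1·24 2·12 3·8 4·6 6·4 8·3 12·2 24·1  μ→[1+(-1)+(-1)+0+1+0+0+0]=0
[q^25] μ(1)=1,μ(5)=-1,μ(25)=0 ⇒ 0

1, 0, 0, 0, 0, 0, 0, 0, 0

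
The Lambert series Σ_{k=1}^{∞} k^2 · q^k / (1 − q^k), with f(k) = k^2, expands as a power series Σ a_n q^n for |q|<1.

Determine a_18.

q^18  k|18↦f(k): 1:1 2:4 3:9 6:36 9:81 18:324  a_18=455

a_18 = 455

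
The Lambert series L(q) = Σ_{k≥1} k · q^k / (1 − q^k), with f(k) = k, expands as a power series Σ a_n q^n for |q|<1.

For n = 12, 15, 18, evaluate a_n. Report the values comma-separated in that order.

28, 24, 39

d|12:{1,2,3,4,6,12}  Σf=1+2+3+4+6+12=28
[q^15] f(1)=1,f(3)=3,f(5)=5,f(15)=15 ⇒ 24
n=18: 1·18 2·9 3·6 6·3 9·2 18·1  f→[1+2+3+6+9+18]=39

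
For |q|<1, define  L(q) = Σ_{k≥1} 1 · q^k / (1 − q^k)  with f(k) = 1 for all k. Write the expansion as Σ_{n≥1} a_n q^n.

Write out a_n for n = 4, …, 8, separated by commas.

3, 2, 4, 2, 4

[q^4] f(4)=1,f(2)=1,f(1)=1 ⇒ 3
d|5:{1,5}  Σf=1+1=2
n=6: 6·1 3·2 2·3 1·6  f→[1+1+1+1]=4
[q^7] f(7)=1,f(1)=1 ⇒ 2
n=8: 1·8 2·4 4·2 8·1  f→[1+1+1+1]=4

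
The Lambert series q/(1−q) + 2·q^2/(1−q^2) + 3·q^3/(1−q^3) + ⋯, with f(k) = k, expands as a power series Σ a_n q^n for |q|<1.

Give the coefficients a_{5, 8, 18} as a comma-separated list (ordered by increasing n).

6, 15, 39

[q^5] f(1)=1,f(5)=5 ⇒ 6
[q^8] f(1)=1,f(2)=2,f(4)=4,f(8)=8 ⇒ 15
q^18  k|18↦f(k): 18:18 9:9 6:6 3:3 2:2 1:1  a_18=39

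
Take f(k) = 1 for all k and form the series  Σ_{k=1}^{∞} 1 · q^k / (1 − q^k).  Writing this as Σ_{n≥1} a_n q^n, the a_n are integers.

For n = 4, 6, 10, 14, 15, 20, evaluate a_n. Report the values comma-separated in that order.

d|4:{4,2,1}  Σf=1+1+1=3
n=6: 1·6 2·3 3·2 6·1  f→[1+1+1+1]=4
[q^10] f(1)=1,f(2)=1,f(5)=1,f(10)=1 ⇒ 4
q^14  k|14↦f(k): 14:1 7:1 2:1 1:1  a_14=4
q^15  k|15↦f(k): 1:1 3:1 5:1 15:1  a_15=4
q^20  k|20↦f(k): 20:1 10:1 5:1 4:1 2:1 1:1  a_20=6

3, 4, 4, 4, 4, 6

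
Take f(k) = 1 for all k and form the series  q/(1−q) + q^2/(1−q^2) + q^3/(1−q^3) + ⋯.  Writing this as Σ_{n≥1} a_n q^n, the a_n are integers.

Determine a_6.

n=6: 1·6 2·3 3·2 6·1  f→[1+1+1+1]=4

a_6 = 4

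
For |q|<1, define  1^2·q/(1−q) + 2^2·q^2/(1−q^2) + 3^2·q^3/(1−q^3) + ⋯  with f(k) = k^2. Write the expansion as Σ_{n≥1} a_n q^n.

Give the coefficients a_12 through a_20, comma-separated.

210, 170, 250, 260, 341, 290, 455, 362, 546

d|12:{12,6,4,3,2,1}  Σf=144+36+16+9+4+1=210
d|13:{1,13}  Σf=1+169=170
d|14:{14,7,2,1}  Σf=196+49+4+1=250
n=15: 15·1 5·3 3·5 1·15  f→[225+25+9+1]=260
q^16  k|16↦f(k): 16:256 8:64 4:16 2:4 1:1  a_16=341
n=17: 17·1 1·17  f→[289+1]=290
n=18: 18·1 9·2 6·3 3·6 2·9 1·18  f→[324+81+36+9+4+1]=455
[q^19] f(19)=361,f(1)=1 ⇒ 362
q^20  k|20↦f(k): 1:1 2:4 4:16 5:25 10:100 20:400  a_20=546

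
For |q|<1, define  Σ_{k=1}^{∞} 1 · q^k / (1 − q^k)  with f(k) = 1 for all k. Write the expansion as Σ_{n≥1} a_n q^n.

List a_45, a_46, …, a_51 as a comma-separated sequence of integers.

[q^45] f(45)=1,f(15)=1,f(9)=1,f(5)=1,f(3)=1,f(1)=1 ⇒ 6
n=46: 1·46 2·23 23·2 46·1  f→[1+1+1+1]=4
d|47:{47,1}  Σf=1+1=2
q^48  k|48↦f(k): 1:1 2:1 3:1 4:1 6:1 8:1 12:1 16:1 24:1 48:1  a_48=10
n=49: 1·49 7·7 49·1  f→[1+1+1]=3
n=50: 50·1 25·2 10·5 5·10 2·25 1·50  f→[1+1+1+1+1+1]=6
[q^51] f(51)=1,f(17)=1,f(3)=1,f(1)=1 ⇒ 4

6, 4, 2, 10, 3, 6, 4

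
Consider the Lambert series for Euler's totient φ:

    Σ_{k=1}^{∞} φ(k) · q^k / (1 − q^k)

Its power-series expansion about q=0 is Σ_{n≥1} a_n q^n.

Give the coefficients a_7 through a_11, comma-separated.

n=7: 7·1 1·7  φ→[6+1]=7
q^8  k|8↦φ(k): 8:4 4:2 2:1 1:1  a_8=8
[q^9] φ(1)=1,φ(3)=2,φ(9)=6 ⇒ 9
n=10: 1·10 2·5 5·2 10·1  φ→[1+1+4+4]=10
d|11:{11,1}  Σφ=10+1=11

7, 8, 9, 10, 11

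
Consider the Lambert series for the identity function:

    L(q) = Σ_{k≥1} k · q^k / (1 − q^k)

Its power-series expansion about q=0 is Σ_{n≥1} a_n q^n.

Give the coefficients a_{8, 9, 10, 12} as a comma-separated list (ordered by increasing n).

15, 13, 18, 28

q^8  k|8↦f(k): 1:1 2:2 4:4 8:8  a_8=15
q^9  k|9↦f(k): 1:1 3:3 9:9  a_9=13
[q^10] f(1)=1,f(2)=2,f(5)=5,f(10)=10 ⇒ 18
[q^12] f(12)=12,f(6)=6,f(4)=4,f(3)=3,f(2)=2,f(1)=1 ⇒ 28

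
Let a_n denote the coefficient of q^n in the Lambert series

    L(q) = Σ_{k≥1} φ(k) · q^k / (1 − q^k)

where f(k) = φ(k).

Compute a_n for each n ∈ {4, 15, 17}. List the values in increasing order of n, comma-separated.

d|4:{1,2,4}  Σφ=1+1+2=4
q^15  k|15↦φ(k): 15:8 5:4 3:2 1:1  a_15=15
d|17:{17,1}  Σφ=16+1=17

4, 15, 17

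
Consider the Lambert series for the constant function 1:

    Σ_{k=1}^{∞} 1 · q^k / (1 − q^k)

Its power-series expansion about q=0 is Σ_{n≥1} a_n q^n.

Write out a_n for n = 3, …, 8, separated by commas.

2, 3, 2, 4, 2, 4

q^3  k|3↦f(k): 3:1 1:1  a_3=2
d|4:{4,2,1}  Σf=1+1+1=3
d|5:{1,5}  Σf=1+1=2
n=6: 6·1 3·2 2·3 1·6  f→[1+1+1+1]=4
q^7  k|7↦f(k): 7:1 1:1  a_7=2
d|8:{1,2,4,8}  Σf=1+1+1+1=4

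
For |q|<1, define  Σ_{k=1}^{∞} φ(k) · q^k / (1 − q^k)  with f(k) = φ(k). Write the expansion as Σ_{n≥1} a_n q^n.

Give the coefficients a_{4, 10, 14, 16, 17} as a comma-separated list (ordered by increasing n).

d|4:{1,2,4}  Σφ=1+1+2=4
n=10: 1·10 2·5 5·2 10·1  φ→[1+1+4+4]=10
d|14:{14,7,2,1}  Σφ=6+6+1+1=14
d|16:{1,2,4,8,16}  Σφ=1+1+2+4+8=16
n=17: 1·17 17·1  φ→[1+16]=17

4, 10, 14, 16, 17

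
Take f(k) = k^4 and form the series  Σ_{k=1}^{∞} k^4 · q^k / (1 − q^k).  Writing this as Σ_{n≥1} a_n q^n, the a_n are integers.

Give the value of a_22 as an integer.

d|22:{1,2,11,22}  Σf=1+16+14641+234256=248914

a_22 = 248914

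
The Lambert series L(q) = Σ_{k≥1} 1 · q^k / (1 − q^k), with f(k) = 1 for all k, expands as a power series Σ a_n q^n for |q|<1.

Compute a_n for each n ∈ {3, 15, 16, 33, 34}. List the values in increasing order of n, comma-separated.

2, 4, 5, 4, 4

d|3:{3,1}  Σf=1+1=2
q^15  k|15↦f(k): 1:1 3:1 5:1 15:1  a_15=4
[q^16] f(1)=1,f(2)=1,f(4)=1,f(8)=1,f(16)=1 ⇒ 5
n=33: 33·1 11·3 3·11 1·33  f→[1+1+1+1]=4
d|34:{34,17,2,1}  Σf=1+1+1+1=4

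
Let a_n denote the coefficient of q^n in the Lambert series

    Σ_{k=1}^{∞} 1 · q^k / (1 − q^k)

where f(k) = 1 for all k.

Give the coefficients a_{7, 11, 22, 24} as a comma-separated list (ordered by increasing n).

2, 2, 4, 8

n=7: 7·1 1·7  f→[1+1]=2
[q^11] f(1)=1,f(11)=1 ⇒ 2
n=22: 22·1 11·2 2·11 1·22  f→[1+1+1+1]=4
d|24:{24,12,8,6,4,3,2,1}  Σf=1+1+1+1+1+1+1+1=8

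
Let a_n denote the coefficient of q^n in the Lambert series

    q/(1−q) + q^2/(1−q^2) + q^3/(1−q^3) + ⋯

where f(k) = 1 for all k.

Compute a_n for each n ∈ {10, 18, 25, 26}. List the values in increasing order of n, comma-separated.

4, 6, 3, 4

n=10: 1·10 2·5 5·2 10·1  f→[1+1+1+1]=4
[q^18] f(18)=1,f(9)=1,f(6)=1,f(3)=1,f(2)=1,f(1)=1 ⇒ 6
n=25: 25·1 5·5 1·25  f→[1+1+1]=3
n=26: 26·1 13·2 2·13 1·26  f→[1+1+1+1]=4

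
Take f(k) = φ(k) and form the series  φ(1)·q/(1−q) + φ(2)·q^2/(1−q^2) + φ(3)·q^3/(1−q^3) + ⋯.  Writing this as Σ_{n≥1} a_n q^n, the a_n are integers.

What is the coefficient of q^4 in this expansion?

[q^4] φ(1)=1,φ(2)=1,φ(4)=2 ⇒ 4

a_4 = 4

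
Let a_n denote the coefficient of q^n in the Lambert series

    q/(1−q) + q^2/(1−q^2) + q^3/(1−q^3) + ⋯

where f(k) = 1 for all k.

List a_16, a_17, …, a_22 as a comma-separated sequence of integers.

q^16  k|16↦f(k): 16:1 8:1 4:1 2:1 1:1  a_16=5
[q^17] f(17)=1,f(1)=1 ⇒ 2
[q^18] f(1)=1,f(2)=1,f(3)=1,f(6)=1,f(9)=1,f(18)=1 ⇒ 6
n=19: 19·1 1·19  f→[1+1]=2
q^20  k|20↦f(k): 1:1 2:1 4:1 5:1 10:1 20:1  a_20=6
d|21:{1,3,7,21}  Σf=1+1+1+1=4
d|22:{1,2,11,22}  Σf=1+1+1+1=4

5, 2, 6, 2, 6, 4, 4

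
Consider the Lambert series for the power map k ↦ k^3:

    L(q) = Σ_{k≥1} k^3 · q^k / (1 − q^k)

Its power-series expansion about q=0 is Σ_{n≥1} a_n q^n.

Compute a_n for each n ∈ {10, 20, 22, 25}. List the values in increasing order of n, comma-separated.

d|10:{10,5,2,1}  Σf=1000+125+8+1=1134
n=20: 1·20 2·10 4·5 5·4 10·2 20·1  f→[1+8+64+125+1000+8000]=9198
[q^22] f(22)=10648,f(11)=1331,f(2)=8,f(1)=1 ⇒ 11988
[q^25] f(1)=1,f(5)=125,f(25)=15625 ⇒ 15751

1134, 9198, 11988, 15751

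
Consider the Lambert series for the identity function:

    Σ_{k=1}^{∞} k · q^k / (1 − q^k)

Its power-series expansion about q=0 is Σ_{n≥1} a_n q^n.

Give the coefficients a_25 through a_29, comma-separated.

q^25  k|25↦f(k): 25:25 5:5 1:1  a_25=31
q^26  k|26↦f(k): 1:1 2:2 13:13 26:26  a_26=42
[q^27] f(1)=1,f(3)=3,f(9)=9,f(27)=27 ⇒ 40
q^28  k|28↦f(k): 1:1 2:2 4:4 7:7 14:14 28:28  a_28=56
q^29  k|29↦f(k): 29:29 1:1  a_29=30

31, 42, 40, 56, 30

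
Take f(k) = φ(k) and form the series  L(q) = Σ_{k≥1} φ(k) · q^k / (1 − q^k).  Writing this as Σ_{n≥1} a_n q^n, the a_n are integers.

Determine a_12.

[q^12] φ(1)=1,φ(2)=1,φ(3)=2,φ(4)=2,φ(6)=2,φ(12)=4 ⇒ 12

a_12 = 12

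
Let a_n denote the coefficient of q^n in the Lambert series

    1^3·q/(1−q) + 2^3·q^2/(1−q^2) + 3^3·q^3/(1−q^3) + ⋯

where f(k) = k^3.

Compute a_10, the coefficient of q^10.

a_10 = 1134

n=10: 10·1 5·2 2·5 1·10  f→[1000+125+8+1]=1134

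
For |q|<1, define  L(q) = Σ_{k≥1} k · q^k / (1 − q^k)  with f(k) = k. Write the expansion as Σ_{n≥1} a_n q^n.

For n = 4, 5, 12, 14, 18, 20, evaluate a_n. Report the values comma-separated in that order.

n=4: 4·1 2·2 1·4  f→[4+2+1]=7
n=5: 5·1 1·5  f→[5+1]=6
d|12:{1,2,3,4,6,12}  Σf=1+2+3+4+6+12=28
[q^14] f(14)=14,f(7)=7,f(2)=2,f(1)=1 ⇒ 24
q^18  k|18↦f(k): 1:1 2:2 3:3 6:6 9:9 18:18  a_18=39
q^20  k|20↦f(k): 20:20 10:10 5:5 4:4 2:2 1:1  a_20=42

7, 6, 28, 24, 39, 42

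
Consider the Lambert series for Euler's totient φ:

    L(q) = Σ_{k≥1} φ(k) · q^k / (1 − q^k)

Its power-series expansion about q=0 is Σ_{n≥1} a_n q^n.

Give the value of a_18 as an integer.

n=18: 1·18 2·9 3·6 6·3 9·2 18·1  φ→[1+1+2+2+6+6]=18

a_18 = 18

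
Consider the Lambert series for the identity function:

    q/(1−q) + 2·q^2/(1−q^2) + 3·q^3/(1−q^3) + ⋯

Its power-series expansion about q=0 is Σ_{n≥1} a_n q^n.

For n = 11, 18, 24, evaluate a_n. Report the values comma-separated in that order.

12, 39, 60

d|11:{1,11}  Σf=1+11=12
d|18:{1,2,3,6,9,18}  Σf=1+2+3+6+9+18=39
[q^24] f(24)=24,f(12)=12,f(8)=8,f(6)=6,f(4)=4,f(3)=3,f(2)=2,f(1)=1 ⇒ 60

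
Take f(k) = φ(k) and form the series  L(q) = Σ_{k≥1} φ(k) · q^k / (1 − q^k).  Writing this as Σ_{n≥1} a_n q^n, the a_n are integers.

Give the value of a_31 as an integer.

q^31  k|31↦φ(k): 31:30 1:1  a_31=31

a_31 = 31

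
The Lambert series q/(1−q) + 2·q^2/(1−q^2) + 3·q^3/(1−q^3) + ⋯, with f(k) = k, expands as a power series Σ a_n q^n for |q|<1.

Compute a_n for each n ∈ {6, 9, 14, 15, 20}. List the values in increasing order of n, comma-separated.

12, 13, 24, 24, 42

d|6:{1,2,3,6}  Σf=1+2+3+6=12
d|9:{9,3,1}  Σf=9+3+1=13
q^14  k|14↦f(k): 1:1 2:2 7:7 14:14  a_14=24
n=15: 1·15 3·5 5·3 15·1  f→[1+3+5+15]=24
d|20:{20,10,5,4,2,1}  Σf=20+10+5+4+2+1=42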